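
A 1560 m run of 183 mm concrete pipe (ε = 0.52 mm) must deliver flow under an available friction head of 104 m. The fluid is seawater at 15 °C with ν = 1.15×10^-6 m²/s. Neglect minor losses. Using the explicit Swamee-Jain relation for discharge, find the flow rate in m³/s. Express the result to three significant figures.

Q ≈ 0.0797 m³/s

Swamee-Jain (Type II): Q = -0.965·√(gD⁵h_f/L)·ln[ε/(3.7D) + √(3.17ν²L/(gD³h_f))]
√(gD⁵h_f/L) = √(9.81·0.183⁵·104/1560) = 0.01159
ε/(3.7D) = 7.68×10^-4; √(3.17ν²L/(gD³h_f)) = 3.23×10^-5
Q = -0.965·0.01159·ln(8.003×10^-4) = 0.07972 m³/s
Check: V = 3.03 m/s, Re = 4.82×10^5, f = 0.02618, h_f = 104 m ≈ 104 m ✓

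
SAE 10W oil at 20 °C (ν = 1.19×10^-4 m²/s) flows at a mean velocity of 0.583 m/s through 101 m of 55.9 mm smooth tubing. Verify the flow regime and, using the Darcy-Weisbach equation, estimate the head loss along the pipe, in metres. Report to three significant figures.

Re = VD/ν = 0.583·0.05590/1.19×10^-4 = 274 → laminar (Re < 2300)
f = 64/Re = 0.2337
h_f = f(L/D)V²/(2g) = 0.2337·(101/0.05590)·0.583²/(2·9.81) = 7.315 m

h_f ≈ 7.31 m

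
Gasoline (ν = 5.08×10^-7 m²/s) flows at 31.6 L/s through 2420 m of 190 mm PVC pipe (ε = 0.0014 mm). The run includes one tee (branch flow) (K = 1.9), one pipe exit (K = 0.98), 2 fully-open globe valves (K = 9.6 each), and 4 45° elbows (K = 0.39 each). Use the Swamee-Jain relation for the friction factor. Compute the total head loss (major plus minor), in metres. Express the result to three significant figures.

V = 4Q/(πD²) = 1.115 m/s; V²/2g = 0.06331 m
Re = 4.17×10^5, ε/D = 7.37×10^-6 → f = 0.01363 (Swamee-Jain)
Major: h_f = f(L/D)·V²/2g = 0.01363·12737·0.06331 = 10.99 m
Minor: ΣK = 23.6; h_m = ΣK·V²/2g = 1.497 m
Total H_L = 10.99 + 1.497 = 12.49 m

H_L ≈ 12.5 m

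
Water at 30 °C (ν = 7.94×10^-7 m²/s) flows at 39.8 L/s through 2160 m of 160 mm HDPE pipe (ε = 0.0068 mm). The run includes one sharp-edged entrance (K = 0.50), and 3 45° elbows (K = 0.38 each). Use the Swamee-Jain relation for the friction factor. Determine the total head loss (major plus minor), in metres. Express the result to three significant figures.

V = 4Q/(πD²) = 1.979 m/s; V²/2g = 0.1997 m
Re = 3.99×10^5, ε/D = 4.25×10^-5 → f = 0.01420 (Swamee-Jain)
Major: h_f = f(L/D)·V²/2g = 0.01420·13500·0.1997 = 38.29 m
Minor: ΣK = 1.64; h_m = ΣK·V²/2g = 0.3275 m
Total H_L = 38.29 + 0.3275 = 38.62 m

H_L ≈ 38.6 m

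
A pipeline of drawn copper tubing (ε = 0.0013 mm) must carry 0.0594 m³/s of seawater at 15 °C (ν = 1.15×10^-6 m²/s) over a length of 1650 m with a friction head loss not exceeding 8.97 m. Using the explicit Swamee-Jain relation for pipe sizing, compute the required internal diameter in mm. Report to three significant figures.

D ≈ 243 mm

Swamee-Jain (Type III): D = 0.66·[ε^1.25·(LQ²/(gh_f))^4.75 + ν·Q^9.4·(L/(gh_f))^5.2]^0.04
LQ²/(gh_f) = 0.06616; L/(gh_f) = 18.75
Term 1 = ε^1.25·(…)^4.75 = 1.10×10^-13; Term 2 = ν·Q^9.4·(…)^5.2 = 1.43×10^-11
D = 0.66·(1.10×10^-13 + 1.43×10^-11)^0.04 = 0.2431 m = 243 mm
Check: V = 1.28 m/s, Re = 2.70×10^5, f = 0.01472, h_f = 8.33 m ≈ 8.97 m ✓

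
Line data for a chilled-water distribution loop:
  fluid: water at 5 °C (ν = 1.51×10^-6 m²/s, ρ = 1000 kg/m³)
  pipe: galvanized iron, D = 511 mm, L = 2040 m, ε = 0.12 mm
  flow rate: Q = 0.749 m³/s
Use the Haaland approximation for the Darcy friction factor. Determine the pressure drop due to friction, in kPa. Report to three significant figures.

V = 4Q/(πD²) = 4·0.749/(π·0.511²) = 3.652 m/s
Re = VD/ν = 3.652·0.511/1.51×10^-6 = 1.24×10^6 → turbulent
ε/D = 0.12/511 = 2.35×10^-4
Haaland: f = 0.01484
h_f = f(L/D)V²/(2g) = 0.01484·(2040/0.511)·3.652²/(2·9.81) = 40.27 m
Δp = ρg·h_f = 1000·9.81·40.27 = 395.1 kPa

Δp ≈ 395 kPa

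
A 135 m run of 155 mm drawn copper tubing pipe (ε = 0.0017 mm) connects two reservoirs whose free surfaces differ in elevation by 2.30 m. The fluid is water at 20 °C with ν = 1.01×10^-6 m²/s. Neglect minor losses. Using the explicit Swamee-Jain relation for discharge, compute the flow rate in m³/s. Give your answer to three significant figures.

Q ≈ 0.0354 m³/s

Swamee-Jain (Type II): Q = -0.965·√(gD⁵h_f/L)·ln[ε/(3.7D) + √(3.17ν²L/(gD³h_f))]
√(gD⁵h_f/L) = √(9.81·0.155⁵·2.30/135) = 0.003867
ε/(3.7D) = 2.96×10^-6; √(3.17ν²L/(gD³h_f)) = 7.21×10^-5
Q = -0.965·0.003867·ln(7.505×10^-5) = 0.03544 m³/s
Check: V = 1.88 m/s, Re = 2.88×10^5, f = 0.01461, h_f = 2.29 m ≈ 2.30 m ✓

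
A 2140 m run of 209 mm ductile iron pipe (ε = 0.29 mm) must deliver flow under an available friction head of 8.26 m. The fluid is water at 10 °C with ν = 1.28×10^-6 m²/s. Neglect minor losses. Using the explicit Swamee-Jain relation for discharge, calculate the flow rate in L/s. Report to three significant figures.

Swamee-Jain (Type II): Q = -0.965·√(gD⁵h_f/L)·ln[ε/(3.7D) + √(3.17ν²L/(gD³h_f))]
√(gD⁵h_f/L) = √(9.81·0.209⁵·8.26/2140) = 0.003886
ε/(3.7D) = 3.75×10^-4; √(3.17ν²L/(gD³h_f)) = 1.23×10^-4
Q = -0.965·0.003886·ln(4.976×10^-4) = 0.02852 m³/s
Check: V = 0.831 m/s, Re = 1.36×10^5, f = 0.02310, h_f = 8.33 m ≈ 8.26 m ✓

Q ≈ 28.5 L/s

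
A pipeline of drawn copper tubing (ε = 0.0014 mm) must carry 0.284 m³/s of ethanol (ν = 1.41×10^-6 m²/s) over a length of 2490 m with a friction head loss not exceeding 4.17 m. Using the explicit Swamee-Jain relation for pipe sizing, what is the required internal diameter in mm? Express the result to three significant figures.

D ≈ 564 mm

Swamee-Jain (Type III): D = 0.66·[ε^1.25·(LQ²/(gh_f))^4.75 + ν·Q^9.4·(L/(gh_f))^5.2]^0.04
LQ²/(gh_f) = 4.909; L/(gh_f) = 60.87
Term 1 = ε^1.25·(…)^4.75 = 9.23×10^-5; Term 2 = ν·Q^9.4·(…)^5.2 = 0.0195
D = 0.66·(9.23×10^-5 + 0.0195)^0.04 = 0.5639 m = 564 mm
Check: V = 1.14 m/s, Re = 4.55×10^5, f = 0.01335, h_f = 3.89 m ≈ 4.17 m ✓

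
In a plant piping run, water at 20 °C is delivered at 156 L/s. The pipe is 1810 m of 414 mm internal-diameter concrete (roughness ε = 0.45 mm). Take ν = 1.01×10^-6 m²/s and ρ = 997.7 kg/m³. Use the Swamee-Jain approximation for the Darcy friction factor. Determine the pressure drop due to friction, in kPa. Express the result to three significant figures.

Δp ≈ 60.8 kPa

V = 4Q/(πD²) = 4·0.156/(π·0.414²) = 1.159 m/s
Re = VD/ν = 1.159·0.414/1.01×10^-6 = 4.75×10^5 → turbulent
ε/D = 0.45/414 = 0.00109
Swamee-Jain: f = 0.02076
h_f = f(L/D)V²/(2g) = 0.02076·(1810/0.414)·1.159²/(2·9.81) = 6.211 m
Δp = ρg·h_f = 997.7·9.81·6.211 = 60.79 kPa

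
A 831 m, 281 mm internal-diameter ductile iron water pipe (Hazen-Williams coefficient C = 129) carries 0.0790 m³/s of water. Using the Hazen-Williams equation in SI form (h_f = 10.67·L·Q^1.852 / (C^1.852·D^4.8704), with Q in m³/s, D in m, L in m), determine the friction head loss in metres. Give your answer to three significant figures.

h_f = 10.67·831·0.0790^1.852 / (129^1.852·0.281^4.8704) = 4.813 m

h_f ≈ 4.81 m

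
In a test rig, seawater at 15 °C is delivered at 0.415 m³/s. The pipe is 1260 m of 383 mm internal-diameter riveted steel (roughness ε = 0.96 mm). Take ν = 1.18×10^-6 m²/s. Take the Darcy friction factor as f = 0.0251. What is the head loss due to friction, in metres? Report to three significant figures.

V = 4Q/(πD²) = 4·0.415/(π·0.383²) = 3.602 m/s
h_f = f(L/D)V²/(2g) = 0.02510·(1260/0.383)·3.602²/(2·9.81) = 54.61 m

h_f ≈ 54.6 m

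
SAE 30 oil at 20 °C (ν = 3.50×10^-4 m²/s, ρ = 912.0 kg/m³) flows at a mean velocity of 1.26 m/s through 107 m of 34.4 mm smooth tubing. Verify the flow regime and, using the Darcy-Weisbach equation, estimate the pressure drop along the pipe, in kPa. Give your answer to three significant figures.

Δp ≈ 1160 kPa

Re = VD/ν = 1.26·0.03440/3.50×10^-4 = 124 → laminar (Re < 2300)
f = 64/Re = 0.5168
h_f = f(L/D)V²/(2g) = 0.5168·(107/0.03440)·1.26²/(2·9.81) = 130.1 m
Δp = ρg·h_f = 912.0·9.81·130.1 = 1164 kPa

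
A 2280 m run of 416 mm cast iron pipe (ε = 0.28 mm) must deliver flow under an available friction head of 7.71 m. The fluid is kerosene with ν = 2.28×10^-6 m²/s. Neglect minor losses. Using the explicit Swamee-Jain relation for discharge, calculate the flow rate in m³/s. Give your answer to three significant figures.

Q ≈ 0.162 m³/s

Swamee-Jain (Type II): Q = -0.965·√(gD⁵h_f/L)·ln[ε/(3.7D) + √(3.17ν²L/(gD³h_f))]
√(gD⁵h_f/L) = √(9.81·0.416⁵·7.71/2280) = 0.02033
ε/(3.7D) = 1.82×10^-4; √(3.17ν²L/(gD³h_f)) = 8.31×10^-5
Q = -0.965·0.02033·ln(2.650×10^-4) = 0.1616 m³/s
Check: V = 1.19 m/s, Re = 2.17×10^5, f = 0.01967, h_f = 7.77 m ≈ 7.71 m ✓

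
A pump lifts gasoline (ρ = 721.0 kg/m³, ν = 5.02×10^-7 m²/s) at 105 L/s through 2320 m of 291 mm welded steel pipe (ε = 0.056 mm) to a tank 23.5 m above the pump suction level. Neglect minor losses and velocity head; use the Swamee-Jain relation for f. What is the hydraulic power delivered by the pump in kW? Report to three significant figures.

V = 4Q/(πD²) = 1.579 m/s; Re = 9.15×10^5; ε/D = 1.92×10^-4; f = 0.01476
h_f = f(L/D)V²/2g = 14.95 m
Total head H = z + h_f = 23.5 + 14.95 = 38.45 m
P_hyd = ρgQH = 721.0·9.81·0.105·38.45 = 28.56 kW

P_hyd ≈ 28.6 kW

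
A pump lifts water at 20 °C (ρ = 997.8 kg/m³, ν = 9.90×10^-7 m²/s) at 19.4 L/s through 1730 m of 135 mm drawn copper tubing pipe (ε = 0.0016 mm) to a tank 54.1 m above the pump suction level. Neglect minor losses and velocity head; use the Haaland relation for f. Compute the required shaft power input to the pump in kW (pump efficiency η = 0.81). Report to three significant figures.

V = 4Q/(πD²) = 1.355 m/s; Re = 1.85×10^5; ε/D = 1.19×10^-5; f = 0.01581
h_f = f(L/D)V²/2g = 18.97 m
Total head H = z + h_f = 54.1 + 18.97 = 73.07 m
P_hyd = ρgQH = 997.8·9.81·0.0194·73.07 = 13.87 kW
P_shaft = P_hyd/η = 13.87/0.81 = 17.13 kW

P_shaft ≈ 17.1 kW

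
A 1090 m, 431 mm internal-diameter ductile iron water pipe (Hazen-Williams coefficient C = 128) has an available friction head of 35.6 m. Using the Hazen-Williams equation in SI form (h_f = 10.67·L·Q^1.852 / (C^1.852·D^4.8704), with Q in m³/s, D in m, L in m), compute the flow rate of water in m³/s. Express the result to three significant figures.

Q ≈ 0.614 m³/s

Rearranging: Q = [h_f·C^1.852·D^4.8704 / (10.67·L)]^(1/1.852)
Q = [35.6·128^1.852·0.431^4.8704 / (10.67·1090)]^0.540 = 0.6144 m³/s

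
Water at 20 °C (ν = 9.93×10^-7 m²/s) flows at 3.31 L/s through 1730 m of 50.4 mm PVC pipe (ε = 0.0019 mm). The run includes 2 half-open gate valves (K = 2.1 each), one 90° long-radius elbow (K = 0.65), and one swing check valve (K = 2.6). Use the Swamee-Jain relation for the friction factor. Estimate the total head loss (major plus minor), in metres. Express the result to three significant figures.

V = 4Q/(πD²) = 1.659 m/s; V²/2g = 0.1403 m
Re = 8.42×10^4, ε/D = 3.77×10^-5 → f = 0.01873 (Swamee-Jain)
Major: h_f = f(L/D)·V²/2g = 0.01873·34325·0.1403 = 90.20 m
Minor: ΣK = 7.45; h_m = ΣK·V²/2g = 1.045 m
Total H_L = 90.20 + 1.045 = 91.24 m

H_L ≈ 91.2 m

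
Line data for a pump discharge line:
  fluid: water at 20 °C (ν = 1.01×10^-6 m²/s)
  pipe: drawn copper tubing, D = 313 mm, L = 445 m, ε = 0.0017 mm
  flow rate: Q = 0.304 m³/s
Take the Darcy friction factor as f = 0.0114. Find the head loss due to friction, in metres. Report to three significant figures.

V = 4Q/(πD²) = 4·0.304/(π·0.313²) = 3.951 m/s
h_f = f(L/D)V²/(2g) = 0.01140·(445/0.313)·3.951²/(2·9.81) = 12.89 m

h_f ≈ 12.9 m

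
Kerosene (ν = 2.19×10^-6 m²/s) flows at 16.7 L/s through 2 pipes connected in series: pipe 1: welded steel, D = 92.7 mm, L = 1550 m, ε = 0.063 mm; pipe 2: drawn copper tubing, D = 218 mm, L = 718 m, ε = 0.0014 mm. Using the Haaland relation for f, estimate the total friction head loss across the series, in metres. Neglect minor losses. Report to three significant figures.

H ≈ 109 m

Pipe 1: V = 2.474 m/s, Re = 1.05×10^5, ε/D = 6.80×10^-4, f = 0.02069, h_1 = f(L/D)V²/2g = 107.9 m
Pipe 2: V = 0.4474 m/s, Re = 4.45×10^4, ε/D = 6.42×10^-6, f = 0.02128, h_2 = f(L/D)V²/2g = 0.7150 m
Series → Q common, losses add: H = Σh = 108.6 m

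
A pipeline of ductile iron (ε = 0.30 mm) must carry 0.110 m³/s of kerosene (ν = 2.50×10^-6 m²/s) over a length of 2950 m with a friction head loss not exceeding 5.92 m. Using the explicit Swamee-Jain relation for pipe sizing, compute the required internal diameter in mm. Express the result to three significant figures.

D ≈ 407 mm

Swamee-Jain (Type III): D = 0.66·[ε^1.25·(LQ²/(gh_f))^4.75 + ν·Q^9.4·(L/(gh_f))^5.2]^0.04
LQ²/(gh_f) = 0.6146; L/(gh_f) = 50.80
Term 1 = ε^1.25·(…)^4.75 = 3.91×10^-6; Term 2 = ν·Q^9.4·(…)^5.2 = 1.81×10^-6
D = 0.66·(3.91×10^-6 + 1.81×10^-6)^0.04 = 0.4072 m = 407 mm
Check: V = 0.845 m/s, Re = 1.38×10^5, f = 0.02071, h_f = 5.45 m ≈ 5.92 m ✓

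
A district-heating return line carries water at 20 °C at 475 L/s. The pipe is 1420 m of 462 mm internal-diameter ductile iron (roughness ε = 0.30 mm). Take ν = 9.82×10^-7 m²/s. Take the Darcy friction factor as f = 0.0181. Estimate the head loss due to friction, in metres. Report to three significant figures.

h_f ≈ 22.8 m

V = 4Q/(πD²) = 4·0.475/(π·0.462²) = 2.833 m/s
h_f = f(L/D)V²/(2g) = 0.01810·(1420/0.462)·2.833²/(2·9.81) = 22.76 m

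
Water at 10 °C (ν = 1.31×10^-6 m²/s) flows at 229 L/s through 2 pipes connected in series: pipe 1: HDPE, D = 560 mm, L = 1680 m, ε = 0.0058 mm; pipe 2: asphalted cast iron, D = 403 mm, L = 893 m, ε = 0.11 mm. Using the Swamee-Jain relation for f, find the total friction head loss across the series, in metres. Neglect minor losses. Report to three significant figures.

H ≈ 7.66 m

Pipe 1: V = 0.9298 m/s, Re = 3.97×10^5, ε/D = 1.04×10^-5, f = 0.01379, h_1 = f(L/D)V²/2g = 1.823 m
Pipe 2: V = 1.795 m/s, Re = 5.52×10^5, ε/D = 2.73×10^-4, f = 0.01604, h_2 = f(L/D)V²/2g = 5.839 m
Series → Q common, losses add: H = Σh = 7.662 m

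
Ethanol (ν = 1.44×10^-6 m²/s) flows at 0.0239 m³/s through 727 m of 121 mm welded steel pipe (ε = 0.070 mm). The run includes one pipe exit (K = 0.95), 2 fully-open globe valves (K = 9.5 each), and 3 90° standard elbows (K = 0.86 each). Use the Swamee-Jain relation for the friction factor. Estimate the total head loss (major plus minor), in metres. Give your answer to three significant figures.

V = 4Q/(πD²) = 2.078 m/s; V²/2g = 0.2202 m
Re = 1.75×10^5, ε/D = 5.79×10^-4 → f = 0.01956 (Swamee-Jain)
Major: h_f = f(L/D)·V²/2g = 0.01956·6008·0.2202 = 25.88 m
Minor: ΣK = 22.5; h_m = ΣK·V²/2g = 4.961 m
Total H_L = 25.88 + 4.961 = 30.84 m

H_L ≈ 30.8 m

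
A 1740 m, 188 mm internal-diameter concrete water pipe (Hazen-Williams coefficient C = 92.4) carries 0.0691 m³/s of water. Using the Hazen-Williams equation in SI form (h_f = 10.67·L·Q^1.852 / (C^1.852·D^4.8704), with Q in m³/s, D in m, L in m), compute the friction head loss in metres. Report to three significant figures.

h_f = 10.67·1740·0.0691^1.852 / (92.4^1.852·0.188^4.8704) = 103.3 m

h_f ≈ 103 m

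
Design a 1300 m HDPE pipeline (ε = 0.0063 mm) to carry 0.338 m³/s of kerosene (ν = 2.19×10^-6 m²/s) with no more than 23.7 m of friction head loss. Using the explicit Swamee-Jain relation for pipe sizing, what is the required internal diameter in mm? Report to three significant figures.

Swamee-Jain (Type III): D = 0.66·[ε^1.25·(LQ²/(gh_f))^4.75 + ν·Q^9.4·(L/(gh_f))^5.2]^0.04
LQ²/(gh_f) = 0.6388; L/(gh_f) = 5.591
Term 1 = ε^1.25·(…)^4.75 = 3.76×10^-8; Term 2 = ν·Q^9.4·(…)^5.2 = 6.30×10^-7
D = 0.66·(3.76×10^-8 + 6.30×10^-7)^0.04 = 0.3737 m = 374 mm
Check: V = 3.08 m/s, Re = 5.26×10^5, f = 0.01325, h_f = 22.3 m ≈ 23.7 m ✓

D ≈ 374 mm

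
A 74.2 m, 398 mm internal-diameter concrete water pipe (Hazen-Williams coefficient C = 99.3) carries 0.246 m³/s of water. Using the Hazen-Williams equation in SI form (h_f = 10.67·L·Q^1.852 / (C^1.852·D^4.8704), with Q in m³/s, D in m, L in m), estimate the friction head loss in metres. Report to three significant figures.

h_f ≈ 1.05 m

h_f = 10.67·74.2·0.246^1.852 / (99.3^1.852·0.398^4.8704) = 1.049 m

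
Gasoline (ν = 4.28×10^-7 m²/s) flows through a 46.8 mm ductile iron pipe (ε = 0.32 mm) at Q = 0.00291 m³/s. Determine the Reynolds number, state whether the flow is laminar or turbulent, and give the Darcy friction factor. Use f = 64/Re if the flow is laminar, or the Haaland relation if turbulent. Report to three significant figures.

Re ≈ 1.85×10^5; turbulent; f ≈ 0.0339

V = 4Q/(πD²) = 1.692 m/s
Re = VD/ν = 1.692·0.0468/4.28×10^-7 = 1.85×10^5
Re > 4000 → turbulent; ε/D = 0.00684
Haaland: f = 0.03391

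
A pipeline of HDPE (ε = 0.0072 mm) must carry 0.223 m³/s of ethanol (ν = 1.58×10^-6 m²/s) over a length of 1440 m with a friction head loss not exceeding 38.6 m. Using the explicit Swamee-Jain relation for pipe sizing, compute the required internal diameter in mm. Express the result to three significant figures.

Swamee-Jain (Type III): D = 0.66·[ε^1.25·(LQ²/(gh_f))^4.75 + ν·Q^9.4·(L/(gh_f))^5.2]^0.04
LQ²/(gh_f) = 0.1891; L/(gh_f) = 3.803
Term 1 = ε^1.25·(…)^4.75 = 1.37×10^-10; Term 2 = ν·Q^9.4·(…)^5.2 = 1.23×10^-9
D = 0.66·(1.37×10^-10 + 1.23×10^-9)^0.04 = 0.2917 m = 292 mm
Check: V = 3.34 m/s, Re = 6.16×10^5, f = 0.01305, h_f = 36.6 m ≈ 38.6 m ✓

D ≈ 292 mm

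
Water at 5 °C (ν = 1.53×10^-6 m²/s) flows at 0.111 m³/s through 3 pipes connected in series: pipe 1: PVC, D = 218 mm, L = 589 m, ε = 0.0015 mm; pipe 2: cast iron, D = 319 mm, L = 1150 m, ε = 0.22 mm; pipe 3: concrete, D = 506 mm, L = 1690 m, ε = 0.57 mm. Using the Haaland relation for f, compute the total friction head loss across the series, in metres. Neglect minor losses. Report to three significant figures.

H ≈ 24.4 m

Pipe 1: V = 2.974 m/s, Re = 4.24×10^5, ε/D = 6.88×10^-6, f = 0.01353, h_1 = f(L/D)V²/2g = 16.47 m
Pipe 2: V = 1.389 m/s, Re = 2.90×10^5, ε/D = 6.90×10^-4, f = 0.01913, h_2 = f(L/D)V²/2g = 6.781 m
Pipe 3: V = 0.5520 m/s, Re = 1.83×10^5, ε/D = 0.00113, f = 0.02150, h_3 = f(L/D)V²/2g = 1.115 m
Series → Q common, losses add: H = Σh = 24.37 m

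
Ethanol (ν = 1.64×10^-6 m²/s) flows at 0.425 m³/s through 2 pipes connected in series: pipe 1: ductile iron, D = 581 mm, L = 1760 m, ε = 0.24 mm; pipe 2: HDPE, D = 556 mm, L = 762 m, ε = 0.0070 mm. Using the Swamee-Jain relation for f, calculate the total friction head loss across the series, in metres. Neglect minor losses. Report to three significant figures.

Pipe 1: V = 1.603 m/s, Re = 5.68×10^5, ε/D = 4.13×10^-4, f = 0.01709, h_1 = f(L/D)V²/2g = 6.780 m
Pipe 2: V = 1.750 m/s, Re = 5.93×10^5, ε/D = 1.26×10^-5, f = 0.01292, h_2 = f(L/D)V²/2g = 2.766 m
Series → Q common, losses add: H = Σh = 9.546 m

H ≈ 9.55 m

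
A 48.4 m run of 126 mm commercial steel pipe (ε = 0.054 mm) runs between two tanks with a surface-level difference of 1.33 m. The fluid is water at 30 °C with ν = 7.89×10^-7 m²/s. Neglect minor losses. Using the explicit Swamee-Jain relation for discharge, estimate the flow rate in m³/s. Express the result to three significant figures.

Swamee-Jain (Type II): Q = -0.965·√(gD⁵h_f/L)·ln[ε/(3.7D) + √(3.17ν²L/(gD³h_f))]
√(gD⁵h_f/L) = √(9.81·0.126⁵·1.33/48.4) = 0.002926
ε/(3.7D) = 1.16×10^-4; √(3.17ν²L/(gD³h_f)) = 6.05×10^-5
Q = -0.965·0.002926·ln(1.763×10^-4) = 0.02440 m³/s
Check: V = 1.96 m/s, Re = 3.13×10^5, f = 0.01785, h_f = 1.34 m ≈ 1.33 m ✓

Q ≈ 0.0244 m³/s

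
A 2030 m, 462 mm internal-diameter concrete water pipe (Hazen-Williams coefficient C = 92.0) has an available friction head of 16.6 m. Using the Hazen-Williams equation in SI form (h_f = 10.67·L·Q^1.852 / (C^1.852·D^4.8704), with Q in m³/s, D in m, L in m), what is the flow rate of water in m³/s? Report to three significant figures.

Q ≈ 0.251 m³/s

Rearranging: Q = [h_f·C^1.852·D^4.8704 / (10.67·L)]^(1/1.852)
Q = [16.6·92.0^1.852·0.462^4.8704 / (10.67·2030)]^0.540 = 0.2510 m³/s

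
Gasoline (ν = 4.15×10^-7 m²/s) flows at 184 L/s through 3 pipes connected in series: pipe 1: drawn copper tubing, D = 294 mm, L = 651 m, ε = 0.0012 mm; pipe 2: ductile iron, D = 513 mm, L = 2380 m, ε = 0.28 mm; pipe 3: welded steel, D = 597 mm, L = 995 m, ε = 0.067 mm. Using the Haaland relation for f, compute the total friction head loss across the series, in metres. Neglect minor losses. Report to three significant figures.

H ≈ 12.5 m

Pipe 1: V = 2.710 m/s, Re = 1.92×10^6, ε/D = 4.08×10^-6, f = 0.01052, h_1 = f(L/D)V²/2g = 8.724 m
Pipe 2: V = 0.8902 m/s, Re = 1.10×10^6, ε/D = 5.46×10^-4, f = 0.01744, h_2 = f(L/D)V²/2g = 3.269 m
Pipe 3: V = 0.6573 m/s, Re = 9.46×10^5, ε/D = 1.12×10^-4, f = 0.01356, h_3 = f(L/D)V²/2g = 0.4977 m
Series → Q common, losses add: H = Σh = 12.49 m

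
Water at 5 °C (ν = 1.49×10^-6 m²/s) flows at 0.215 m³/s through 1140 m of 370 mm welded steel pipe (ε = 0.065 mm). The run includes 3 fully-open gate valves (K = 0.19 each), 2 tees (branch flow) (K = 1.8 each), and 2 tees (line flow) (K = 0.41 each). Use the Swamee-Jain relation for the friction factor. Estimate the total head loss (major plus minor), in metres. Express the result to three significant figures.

H_L ≈ 10.6 m

V = 4Q/(πD²) = 2.000 m/s; V²/2g = 0.2038 m
Re = 4.97×10^5, ε/D = 1.76×10^-4 → f = 0.01529 (Swamee-Jain)
Major: h_f = f(L/D)·V²/2g = 0.01529·3081·0.2038 = 9.599 m
Minor: ΣK = 4.99; h_m = ΣK·V²/2g = 1.017 m
Total H_L = 9.599 + 1.017 = 10.62 m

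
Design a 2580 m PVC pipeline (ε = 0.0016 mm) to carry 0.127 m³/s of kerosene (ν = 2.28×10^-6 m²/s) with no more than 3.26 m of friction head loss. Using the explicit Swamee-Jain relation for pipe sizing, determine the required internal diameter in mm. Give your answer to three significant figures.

Swamee-Jain (Type III): D = 0.66·[ε^1.25·(LQ²/(gh_f))^4.75 + ν·Q^9.4·(L/(gh_f))^5.2]^0.04
LQ²/(gh_f) = 1.301; L/(gh_f) = 80.67
Term 1 = ε^1.25·(…)^4.75 = 1.99×10^-7; Term 2 = ν·Q^9.4·(…)^5.2 = 7.06×10^-5
D = 0.66·(1.99×10^-7 + 7.06×10^-5)^0.04 = 0.4503 m = 450 mm
Check: V = 0.797 m/s, Re = 1.57×10^5, f = 0.01631, h_f = 3.03 m ≈ 3.26 m ✓

D ≈ 450 mm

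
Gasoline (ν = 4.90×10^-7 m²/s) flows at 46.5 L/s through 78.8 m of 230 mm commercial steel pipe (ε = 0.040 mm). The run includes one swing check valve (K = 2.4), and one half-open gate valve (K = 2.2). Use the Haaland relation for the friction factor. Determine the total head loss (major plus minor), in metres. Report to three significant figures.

H_L ≈ 0.621 m

V = 4Q/(πD²) = 1.119 m/s; V²/2g = 0.06384 m
Re = 5.25×10^5, ε/D = 1.74×10^-4 → f = 0.01497 (Haaland)
Major: h_f = f(L/D)·V²/2g = 0.01497·342.6·0.06384 = 0.3275 m
Minor: ΣK = 4.60; h_m = ΣK·V²/2g = 0.2937 m
Total H_L = 0.3275 + 0.2937 = 0.6212 m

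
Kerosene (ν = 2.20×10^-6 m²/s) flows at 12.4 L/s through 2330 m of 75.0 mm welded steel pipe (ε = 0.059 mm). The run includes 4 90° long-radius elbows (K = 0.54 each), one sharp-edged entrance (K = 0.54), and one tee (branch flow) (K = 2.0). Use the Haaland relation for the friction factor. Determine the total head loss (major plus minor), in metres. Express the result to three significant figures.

H_L ≈ 268 m

V = 4Q/(πD²) = 2.807 m/s; V²/2g = 0.4015 m
Re = 9.57×10^4, ε/D = 7.87×10^-4 → f = 0.02130 (Haaland)
Major: h_f = f(L/D)·V²/2g = 0.02130·31067·0.4015 = 265.7 m
Minor: ΣK = 4.70; h_m = ΣK·V²/2g = 1.887 m
Total H_L = 265.7 + 1.887 = 267.5 m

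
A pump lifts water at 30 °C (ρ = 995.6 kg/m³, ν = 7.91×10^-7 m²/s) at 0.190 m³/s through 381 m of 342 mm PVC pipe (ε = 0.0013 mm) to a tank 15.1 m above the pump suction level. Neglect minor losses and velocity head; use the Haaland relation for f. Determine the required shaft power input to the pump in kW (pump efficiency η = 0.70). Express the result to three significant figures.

P_shaft ≈ 47.7 kW

V = 4Q/(πD²) = 2.068 m/s; Re = 8.94×10^5; ε/D = 3.80×10^-6; f = 0.01187
h_f = f(L/D)V²/2g = 2.882 m
Total head H = z + h_f = 15.1 + 2.882 = 17.98 m
P_hyd = ρgQH = 995.6·9.81·0.190·17.98 = 33.37 kW
P_shaft = P_hyd/η = 33.37/0.70 = 47.67 kW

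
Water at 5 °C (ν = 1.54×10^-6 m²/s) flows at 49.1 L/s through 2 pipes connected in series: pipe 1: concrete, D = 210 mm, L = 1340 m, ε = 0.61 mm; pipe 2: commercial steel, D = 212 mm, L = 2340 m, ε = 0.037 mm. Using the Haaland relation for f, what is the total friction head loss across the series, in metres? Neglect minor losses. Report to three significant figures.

H ≈ 35.7 m

Pipe 1: V = 1.418 m/s, Re = 1.93×10^5, ε/D = 0.00290, f = 0.02662, h_1 = f(L/D)V²/2g = 17.40 m
Pipe 2: V = 1.391 m/s, Re = 1.91×10^5, ε/D = 1.75×10^-4, f = 0.01680, h_2 = f(L/D)V²/2g = 18.29 m
Series → Q common, losses add: H = Σh = 35.69 m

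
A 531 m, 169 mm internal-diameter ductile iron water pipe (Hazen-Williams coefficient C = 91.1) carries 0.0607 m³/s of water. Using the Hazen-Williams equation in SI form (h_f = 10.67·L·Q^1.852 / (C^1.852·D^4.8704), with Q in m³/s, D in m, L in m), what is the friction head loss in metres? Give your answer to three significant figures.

h_f = 10.67·531·0.0607^1.852 / (91.1^1.852·0.169^4.8704) = 42.78 m

h_f ≈ 42.8 m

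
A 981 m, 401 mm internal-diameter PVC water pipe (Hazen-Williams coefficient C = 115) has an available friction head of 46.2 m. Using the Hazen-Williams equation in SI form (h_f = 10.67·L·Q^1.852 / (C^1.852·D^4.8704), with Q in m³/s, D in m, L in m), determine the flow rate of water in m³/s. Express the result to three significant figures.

Q ≈ 0.556 m³/s

Rearranging: Q = [h_f·C^1.852·D^4.8704 / (10.67·L)]^(1/1.852)
Q = [46.2·115^1.852·0.401^4.8704 / (10.67·981)]^0.540 = 0.5563 m³/s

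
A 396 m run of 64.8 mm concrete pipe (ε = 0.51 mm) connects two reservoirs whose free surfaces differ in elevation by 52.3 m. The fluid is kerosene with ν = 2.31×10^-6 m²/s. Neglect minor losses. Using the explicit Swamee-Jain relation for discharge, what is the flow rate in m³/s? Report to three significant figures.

Swamee-Jain (Type II): Q = -0.965·√(gD⁵h_f/L)·ln[ε/(3.7D) + √(3.17ν²L/(gD³h_f))]
√(gD⁵h_f/L) = √(9.81·0.0648⁵·52.3/396) = 0.001217
ε/(3.7D) = 0.00213; √(3.17ν²L/(gD³h_f)) = 2.19×10^-4
Q = -0.965·0.001217·ln(0.002346) = 0.007109 m³/s
Check: V = 2.16 m/s, Re = 6.05×10^4, f = 0.03649, h_f = 52.8 m ≈ 52.3 m ✓

Q ≈ 0.00711 m³/s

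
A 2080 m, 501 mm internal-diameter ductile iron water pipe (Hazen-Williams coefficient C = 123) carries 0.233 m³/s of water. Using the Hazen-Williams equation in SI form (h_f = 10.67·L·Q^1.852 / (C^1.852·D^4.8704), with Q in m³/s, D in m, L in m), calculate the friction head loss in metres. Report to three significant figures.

h_f ≈ 5.83 m

h_f = 10.67·2080·0.233^1.852 / (123^1.852·0.501^4.8704) = 5.834 m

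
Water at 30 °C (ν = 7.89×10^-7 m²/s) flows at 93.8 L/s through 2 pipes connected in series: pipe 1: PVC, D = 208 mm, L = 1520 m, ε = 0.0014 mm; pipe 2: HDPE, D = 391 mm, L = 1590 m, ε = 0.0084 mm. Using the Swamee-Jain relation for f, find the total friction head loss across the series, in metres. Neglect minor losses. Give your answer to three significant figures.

Pipe 1: V = 2.760 m/s, Re = 7.28×10^5, ε/D = 6.73×10^-6, f = 0.01239, h_1 = f(L/D)V²/2g = 35.17 m
Pipe 2: V = 0.7812 m/s, Re = 3.87×10^5, ε/D = 2.15×10^-5, f = 0.01400, h_2 = f(L/D)V²/2g = 1.771 m
Series → Q common, losses add: H = Σh = 36.94 m

H ≈ 36.9 m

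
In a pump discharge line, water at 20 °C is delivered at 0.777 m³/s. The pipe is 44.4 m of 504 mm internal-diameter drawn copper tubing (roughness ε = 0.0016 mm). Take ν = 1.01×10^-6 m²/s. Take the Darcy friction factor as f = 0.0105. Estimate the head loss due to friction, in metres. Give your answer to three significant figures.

V = 4Q/(πD²) = 4·0.777/(π·0.504²) = 3.895 m/s
h_f = f(L/D)V²/(2g) = 0.01050·(44.4/0.504)·3.895²/(2·9.81) = 0.7151 m

h_f ≈ 0.715 m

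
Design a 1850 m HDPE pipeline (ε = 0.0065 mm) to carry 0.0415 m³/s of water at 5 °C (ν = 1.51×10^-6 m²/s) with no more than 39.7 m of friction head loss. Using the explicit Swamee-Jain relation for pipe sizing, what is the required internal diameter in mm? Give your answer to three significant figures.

D ≈ 162 mm

Swamee-Jain (Type III): D = 0.66·[ε^1.25·(LQ²/(gh_f))^4.75 + ν·Q^9.4·(L/(gh_f))^5.2]^0.04
LQ²/(gh_f) = 0.008181; L/(gh_f) = 4.750
Term 1 = ε^1.25·(…)^4.75 = 4.00×10^-17; Term 2 = ν·Q^9.4·(…)^5.2 = 5.10×10^-16
D = 0.66·(4.00×10^-17 + 5.10×10^-16)^0.04 = 0.1619 m = 162 mm
Check: V = 2.02 m/s, Re = 2.16×10^5, f = 0.01568, h_f = 37.1 m ≈ 39.7 m ✓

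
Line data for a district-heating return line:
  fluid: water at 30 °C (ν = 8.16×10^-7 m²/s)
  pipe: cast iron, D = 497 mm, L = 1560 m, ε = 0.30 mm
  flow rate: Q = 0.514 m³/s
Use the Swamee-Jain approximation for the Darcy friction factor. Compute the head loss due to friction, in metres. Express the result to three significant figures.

h_f ≈ 20.0 m

V = 4Q/(πD²) = 4·0.514/(π·0.497²) = 2.649 m/s
Re = VD/ν = 2.649·0.497/8.16×10^-7 = 1.61×10^6 → turbulent
ε/D = 0.30/497 = 6.04×10^-4
Swamee-Jain: f = 0.01778
h_f = f(L/D)V²/(2g) = 0.01778·(1560/0.497)·2.649²/(2·9.81) = 19.97 m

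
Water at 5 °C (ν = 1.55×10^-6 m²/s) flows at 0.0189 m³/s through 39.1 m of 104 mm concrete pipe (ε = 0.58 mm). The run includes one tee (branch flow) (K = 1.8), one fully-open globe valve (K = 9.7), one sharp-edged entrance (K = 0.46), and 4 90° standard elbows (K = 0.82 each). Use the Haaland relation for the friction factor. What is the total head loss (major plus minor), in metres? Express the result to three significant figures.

H_L ≈ 6.88 m

V = 4Q/(πD²) = 2.225 m/s; V²/2g = 0.2523 m
Re = 1.49×10^5, ε/D = 0.00558 → f = 0.03200 (Haaland)
Major: h_f = f(L/D)·V²/2g = 0.03200·376.0·0.2523 = 3.035 m
Minor: ΣK = 15.2; h_m = ΣK·V²/2g = 3.845 m
Total H_L = 3.035 + 3.845 = 6.880 m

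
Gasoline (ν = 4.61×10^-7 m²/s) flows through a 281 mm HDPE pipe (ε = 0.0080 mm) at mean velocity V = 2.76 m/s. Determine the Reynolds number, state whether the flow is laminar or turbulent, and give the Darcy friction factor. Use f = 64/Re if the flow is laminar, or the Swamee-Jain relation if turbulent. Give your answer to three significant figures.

Re = VD/ν = 2.760·0.281/4.61×10^-7 = 1.68×10^6
Re > 4000 → turbulent; ε/D = 2.85×10^-5
Swamee-Jain: f = 0.01152

Re ≈ 1.68×10^6; turbulent; f ≈ 0.0115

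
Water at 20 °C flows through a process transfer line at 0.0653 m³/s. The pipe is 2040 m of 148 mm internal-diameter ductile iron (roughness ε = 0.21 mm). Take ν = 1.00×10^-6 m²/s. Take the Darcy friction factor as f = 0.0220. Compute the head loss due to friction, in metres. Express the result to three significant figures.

h_f ≈ 223 m

V = 4Q/(πD²) = 4·0.0653/(π·0.148²) = 3.796 m/s
h_f = f(L/D)V²/(2g) = 0.02200·(2040/0.148)·3.796²/(2·9.81) = 222.7 m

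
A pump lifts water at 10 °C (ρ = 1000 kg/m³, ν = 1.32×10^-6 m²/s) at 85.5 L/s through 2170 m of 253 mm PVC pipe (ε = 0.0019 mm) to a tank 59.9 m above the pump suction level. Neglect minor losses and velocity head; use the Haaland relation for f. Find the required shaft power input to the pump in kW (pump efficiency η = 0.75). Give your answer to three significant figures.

P_shaft ≈ 87.0 kW

V = 4Q/(πD²) = 1.701 m/s; Re = 3.26×10^5; ε/D = 7.51×10^-6; f = 0.01418
h_f = f(L/D)V²/2g = 17.94 m
Total head H = z + h_f = 59.9 + 17.94 = 77.84 m
P_hyd = ρgQH = 1000·9.81·0.0855·77.84 = 65.29 kW
P_shaft = P_hyd/η = 65.29/0.75 = 87.05 kW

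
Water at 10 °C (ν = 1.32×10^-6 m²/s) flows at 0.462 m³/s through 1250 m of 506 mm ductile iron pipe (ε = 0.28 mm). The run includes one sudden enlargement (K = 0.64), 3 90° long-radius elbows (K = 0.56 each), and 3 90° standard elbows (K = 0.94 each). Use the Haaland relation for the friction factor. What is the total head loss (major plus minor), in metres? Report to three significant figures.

H_L ≈ 13.1 m

V = 4Q/(πD²) = 2.297 m/s; V²/2g = 0.2690 m
Re = 8.81×10^5, ε/D = 5.53×10^-4 → f = 0.01758 (Haaland)
Major: h_f = f(L/D)·V²/2g = 0.01758·2470·0.2690 = 11.69 m
Minor: ΣK = 5.14; h_m = ΣK·V²/2g = 1.383 m
Total H_L = 11.69 + 1.383 = 13.07 m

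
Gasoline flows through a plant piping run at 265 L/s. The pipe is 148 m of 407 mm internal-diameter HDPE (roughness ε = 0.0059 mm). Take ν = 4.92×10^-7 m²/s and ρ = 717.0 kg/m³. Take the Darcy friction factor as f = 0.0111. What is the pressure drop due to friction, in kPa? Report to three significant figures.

V = 4Q/(πD²) = 4·0.265/(π·0.407²) = 2.037 m/s
h_f = f(L/D)V²/(2g) = 0.01110·(148/0.407)·2.037²/(2·9.81) = 0.8535 m
Δp = ρg·h_f = 717.0·9.81·0.8535 = 6.004 kPa

Δp ≈ 6.00 kPa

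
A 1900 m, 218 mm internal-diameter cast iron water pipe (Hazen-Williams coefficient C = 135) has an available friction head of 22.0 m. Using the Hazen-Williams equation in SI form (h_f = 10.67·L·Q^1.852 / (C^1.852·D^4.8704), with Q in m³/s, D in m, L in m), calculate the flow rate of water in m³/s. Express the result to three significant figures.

Q ≈ 0.0616 m³/s

Rearranging: Q = [h_f·C^1.852·D^4.8704 / (10.67·L)]^(1/1.852)
Q = [22.0·135^1.852·0.218^4.8704 / (10.67·1900)]^0.540 = 0.06165 m³/s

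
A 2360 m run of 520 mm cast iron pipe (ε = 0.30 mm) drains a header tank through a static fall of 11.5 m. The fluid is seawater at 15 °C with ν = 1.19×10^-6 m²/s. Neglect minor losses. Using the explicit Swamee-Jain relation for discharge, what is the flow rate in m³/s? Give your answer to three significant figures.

Q ≈ 0.354 m³/s

Swamee-Jain (Type II): Q = -0.965·√(gD⁵h_f/L)·ln[ε/(3.7D) + √(3.17ν²L/(gD³h_f))]
√(gD⁵h_f/L) = √(9.81·0.520⁵·11.5/2360) = 0.04263
ε/(3.7D) = 1.56×10^-4; √(3.17ν²L/(gD³h_f)) = 2.58×10^-5
Q = -0.965·0.04263·ln(1.818×10^-4) = 0.3543 m³/s
Check: V = 1.67 m/s, Re = 7.29×10^5, f = 0.01797, h_f = 11.6 m ≈ 11.5 m ✓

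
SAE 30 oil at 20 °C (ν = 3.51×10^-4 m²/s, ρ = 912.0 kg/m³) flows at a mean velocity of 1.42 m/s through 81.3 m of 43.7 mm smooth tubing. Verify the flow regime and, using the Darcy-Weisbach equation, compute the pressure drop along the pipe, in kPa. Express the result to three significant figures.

Δp ≈ 619 kPa

Re = VD/ν = 1.42·0.04370/3.51×10^-4 = 177 → laminar (Re < 2300)
f = 64/Re = 0.3620
h_f = f(L/D)V²/(2g) = 0.3620·(81.3/0.04370)·1.42²/(2·9.81) = 69.22 m
Δp = ρg·h_f = 912.0·9.81·69.22 = 619.3 kPa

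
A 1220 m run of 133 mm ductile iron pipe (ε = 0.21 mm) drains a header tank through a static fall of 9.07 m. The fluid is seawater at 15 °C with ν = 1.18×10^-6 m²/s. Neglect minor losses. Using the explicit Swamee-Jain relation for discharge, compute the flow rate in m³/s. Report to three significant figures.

Q ≈ 0.0125 m³/s

Swamee-Jain (Type II): Q = -0.965·√(gD⁵h_f/L)·ln[ε/(3.7D) + √(3.17ν²L/(gD³h_f))]
√(gD⁵h_f/L) = √(9.81·0.133⁵·9.07/1220) = 0.001742
ε/(3.7D) = 4.27×10^-4; √(3.17ν²L/(gD³h_f)) = 1.60×10^-4
Q = -0.965·0.001742·ln(5.871×10^-4) = 0.01251 m³/s
Check: V = 0.900 m/s, Re = 1.01×10^5, f = 0.02415, h_f = 9.15 m ≈ 9.07 m ✓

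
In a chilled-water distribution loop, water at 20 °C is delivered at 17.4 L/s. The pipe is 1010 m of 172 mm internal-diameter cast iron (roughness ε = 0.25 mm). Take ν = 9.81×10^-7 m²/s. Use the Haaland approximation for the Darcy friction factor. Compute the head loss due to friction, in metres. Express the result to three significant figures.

V = 4Q/(πD²) = 4·0.0174/(π·0.172²) = 0.7489 m/s
Re = VD/ν = 0.7489·0.172/9.81×10^-7 = 1.31×10^5 → turbulent
ε/D = 0.25/172 = 0.00145
Haaland: f = 0.02303
h_f = f(L/D)V²/(2g) = 0.02303·(1010/0.172)·0.7489²/(2·9.81) = 3.865 m

h_f ≈ 3.87 m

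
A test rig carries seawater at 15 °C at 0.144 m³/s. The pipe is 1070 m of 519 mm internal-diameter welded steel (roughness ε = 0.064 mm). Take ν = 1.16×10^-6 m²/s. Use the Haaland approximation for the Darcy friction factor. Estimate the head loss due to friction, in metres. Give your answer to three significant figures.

V = 4Q/(πD²) = 4·0.144/(π·0.519²) = 0.6807 m/s
Re = VD/ν = 0.6807·0.519/1.16×10^-6 = 3.05×10^5 → turbulent
ε/D = 0.064/519 = 1.23×10^-4
Haaland: f = 0.01540
h_f = f(L/D)V²/(2g) = 0.01540·(1070/0.519)·0.6807²/(2·9.81) = 0.7498 m

h_f ≈ 0.750 m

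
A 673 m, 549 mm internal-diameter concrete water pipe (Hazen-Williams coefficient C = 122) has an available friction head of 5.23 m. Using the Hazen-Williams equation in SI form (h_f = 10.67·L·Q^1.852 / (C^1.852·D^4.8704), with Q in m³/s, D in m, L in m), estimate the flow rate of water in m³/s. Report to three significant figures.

Rearranging: Q = [h_f·C^1.852·D^4.8704 / (10.67·L)]^(1/1.852)
Q = [5.23·122^1.852·0.549^4.8704 / (10.67·673)]^0.540 = 0.5097 m³/s

Q ≈ 0.510 m³/s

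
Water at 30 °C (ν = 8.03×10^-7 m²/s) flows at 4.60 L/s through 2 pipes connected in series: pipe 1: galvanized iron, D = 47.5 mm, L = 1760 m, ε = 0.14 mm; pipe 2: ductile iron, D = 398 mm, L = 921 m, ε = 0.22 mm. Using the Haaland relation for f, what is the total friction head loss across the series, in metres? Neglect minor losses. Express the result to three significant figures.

Pipe 1: V = 2.596 m/s, Re = 1.54×10^5, ε/D = 0.00295, f = 0.02687, h_1 = f(L/D)V²/2g = 342.0 m
Pipe 2: V = 0.03697 m/s, Re = 1.83×10^4, ε/D = 5.53×10^-4, f = 0.02728, h_2 = f(L/D)V²/2g = 0.004399 m
Series → Q common, losses add: H = Σh = 342.0 m

H ≈ 342 m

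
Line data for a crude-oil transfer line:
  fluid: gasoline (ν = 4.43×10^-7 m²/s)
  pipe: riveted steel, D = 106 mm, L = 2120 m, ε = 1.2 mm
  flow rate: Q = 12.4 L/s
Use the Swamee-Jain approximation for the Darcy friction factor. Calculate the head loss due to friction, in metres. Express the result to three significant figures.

V = 4Q/(πD²) = 4·0.0124/(π·0.106²) = 1.405 m/s
Re = VD/ν = 1.405·0.106/4.43×10^-7 = 3.36×10^5 → turbulent
ε/D = 1.2/106 = 0.0113
Swamee-Jain: f = 0.03982
h_f = f(L/D)V²/(2g) = 0.03982·(2120/0.106)·1.405²/(2·9.81) = 80.14 m

h_f ≈ 80.1 m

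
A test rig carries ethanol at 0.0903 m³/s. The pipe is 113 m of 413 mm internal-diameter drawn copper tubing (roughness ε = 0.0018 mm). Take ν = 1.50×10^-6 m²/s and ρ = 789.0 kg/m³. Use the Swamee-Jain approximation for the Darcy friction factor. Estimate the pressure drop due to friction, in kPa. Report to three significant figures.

V = 4Q/(πD²) = 4·0.0903/(π·0.413²) = 0.6741 m/s
Re = VD/ν = 0.6741·0.413/1.50×10^-6 = 1.86×10^5 → turbulent
ε/D = 0.0018/413 = 4.36×10^-6
Swamee-Jain: f = 0.01580
h_f = f(L/D)V²/(2g) = 0.01580·(113/0.413)·0.6741²/(2·9.81) = 0.1001 m
Δp = ρg·h_f = 789.0·9.81·0.1001 = 0.7748 kPa

Δp ≈ 0.775 kPa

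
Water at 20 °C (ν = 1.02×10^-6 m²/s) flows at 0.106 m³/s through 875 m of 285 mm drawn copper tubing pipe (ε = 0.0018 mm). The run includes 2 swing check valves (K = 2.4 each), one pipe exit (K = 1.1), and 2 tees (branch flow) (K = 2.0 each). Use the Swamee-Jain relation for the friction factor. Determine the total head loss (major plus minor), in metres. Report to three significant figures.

V = 4Q/(πD²) = 1.662 m/s; V²/2g = 0.1407 m
Re = 4.64×10^5, ε/D = 6.32×10^-6 → f = 0.01336 (Swamee-Jain)
Major: h_f = f(L/D)·V²/2g = 0.01336·3070·0.1407 = 5.774 m
Minor: ΣK = 9.90; h_m = ΣK·V²/2g = 1.393 m
Total H_L = 5.774 + 1.393 = 7.167 m

H_L ≈ 7.17 m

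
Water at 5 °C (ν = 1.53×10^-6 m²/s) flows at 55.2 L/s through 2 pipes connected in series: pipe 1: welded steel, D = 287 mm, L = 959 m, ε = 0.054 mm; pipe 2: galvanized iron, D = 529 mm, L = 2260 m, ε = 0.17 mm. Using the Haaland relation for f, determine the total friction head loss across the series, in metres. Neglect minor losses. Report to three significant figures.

H ≈ 2.42 m

Pipe 1: V = 0.8533 m/s, Re = 1.60×10^5, ε/D = 1.88×10^-4, f = 0.01733, h_1 = f(L/D)V²/2g = 2.149 m
Pipe 2: V = 0.2512 m/s, Re = 8.68×10^4, ε/D = 3.21×10^-4, f = 0.01972, h_2 = f(L/D)V²/2g = 0.2708 m
Series → Q common, losses add: H = Σh = 2.420 m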